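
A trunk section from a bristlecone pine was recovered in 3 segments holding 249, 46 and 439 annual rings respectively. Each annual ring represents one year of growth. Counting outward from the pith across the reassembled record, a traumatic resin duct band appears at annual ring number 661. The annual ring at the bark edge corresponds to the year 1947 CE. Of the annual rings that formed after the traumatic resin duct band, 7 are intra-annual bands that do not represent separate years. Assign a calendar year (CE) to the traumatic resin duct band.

Total annual rings = 249 + 46 + 439 = 734.
734 − 661 = 73 annual rings lie beyond the traumatic resin duct band toward the bark edge.
73 − 7 false = 66 true annual rings after the traumatic resin duct band.
Counting back 66 years from 1947 CE places the traumatic resin duct band in 1947 − 66 = 1881 CE.

1881 CE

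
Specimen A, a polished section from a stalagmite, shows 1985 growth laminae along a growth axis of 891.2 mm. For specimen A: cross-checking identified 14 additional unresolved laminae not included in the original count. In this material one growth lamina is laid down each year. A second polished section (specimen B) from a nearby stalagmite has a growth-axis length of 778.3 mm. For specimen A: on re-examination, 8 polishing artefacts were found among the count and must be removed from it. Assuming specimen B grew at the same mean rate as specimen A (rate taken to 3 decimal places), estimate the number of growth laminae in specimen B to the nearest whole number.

Specimen A: correcting the raw count gives 1985 − 8 + 14 = 1991 true growth laminae.
A: 891.2 mm over 1991 years gives 891.2 / 1991 ≈ 0.448 mm/yr.
Specimen B: 778.3 mm / 0.448 mm per year = 1737.28 years ≈ 1737 growth laminae.

1737 growth laminae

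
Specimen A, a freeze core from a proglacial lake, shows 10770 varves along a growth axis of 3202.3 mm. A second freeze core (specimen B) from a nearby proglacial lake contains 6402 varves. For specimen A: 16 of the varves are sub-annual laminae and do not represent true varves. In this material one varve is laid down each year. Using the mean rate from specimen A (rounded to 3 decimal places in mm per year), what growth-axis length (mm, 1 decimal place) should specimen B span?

1907.8 mm

Specimen A: true varve count = 10770 − 16 = 10754.
A: 3202.3 mm over 10754 years gives 3202.3 / 10754 ≈ 0.298 mm/year.
B's length ≈ 0.298 × 6402 = 1907.8 mm.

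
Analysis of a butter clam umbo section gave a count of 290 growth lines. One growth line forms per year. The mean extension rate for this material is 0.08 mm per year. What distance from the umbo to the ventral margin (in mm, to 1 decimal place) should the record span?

The record spans 290 years at 0.08 mm per year.
290 years at 0.08 mm/year gives 0.08 × 290 = 23.2 mm.

23.2 mm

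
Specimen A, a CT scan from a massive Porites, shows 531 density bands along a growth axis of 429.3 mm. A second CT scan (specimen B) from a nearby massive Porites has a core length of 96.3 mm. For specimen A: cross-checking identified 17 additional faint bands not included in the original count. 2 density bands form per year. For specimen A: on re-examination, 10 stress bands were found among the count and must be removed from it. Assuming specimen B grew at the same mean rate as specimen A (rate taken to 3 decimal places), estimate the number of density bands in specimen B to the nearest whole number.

121 density bands

Specimen A: correcting the raw count gives 531 − 10 + 17 = 538 true density bands.
Specimen A: with 2 density bands per year, 538 / 2 = 269 years.
A: 429.3 mm over 269 years gives 429.3 / 269 ≈ 1.596 mm/year.
B spans 96.3 / 1.596 = 60.34 years; at 2 density bands per year that is 60.34 × 2 ≈ 121 density bands.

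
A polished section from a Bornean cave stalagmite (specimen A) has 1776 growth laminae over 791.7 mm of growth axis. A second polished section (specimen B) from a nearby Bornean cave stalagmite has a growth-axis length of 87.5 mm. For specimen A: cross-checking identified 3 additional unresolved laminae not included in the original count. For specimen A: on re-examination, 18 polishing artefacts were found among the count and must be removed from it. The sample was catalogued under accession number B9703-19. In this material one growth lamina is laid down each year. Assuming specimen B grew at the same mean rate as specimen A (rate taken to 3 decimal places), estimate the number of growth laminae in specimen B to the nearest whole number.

194 growth laminae

Specimen A: after corrections the count is 1776 − 18 + 3 = 1761 growth laminae.
A: 791.7 mm over 1761 years gives 791.7 / 1761 ≈ 0.450 mm per year.
For B, 87.5 / 0.450 = 194.44 years ≈ 194 growth laminae.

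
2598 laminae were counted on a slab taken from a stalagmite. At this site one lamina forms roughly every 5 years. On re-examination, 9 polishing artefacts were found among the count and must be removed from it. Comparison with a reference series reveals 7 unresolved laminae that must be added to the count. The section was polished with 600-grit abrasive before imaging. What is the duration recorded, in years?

12980 yr

After corrections the count is 2598 − 9 + 7 = 2596 laminae.
2596 laminae at 5 years each span 2596 × 5 = 12980 years.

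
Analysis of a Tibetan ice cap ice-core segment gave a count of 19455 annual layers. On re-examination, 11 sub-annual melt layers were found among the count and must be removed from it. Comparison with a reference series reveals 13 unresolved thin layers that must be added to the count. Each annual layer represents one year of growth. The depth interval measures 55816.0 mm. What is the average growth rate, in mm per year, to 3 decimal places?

2.869 mm per year

True annual layer count = 19455 − 11 + 13 = 19457.
55816.0 mm over 19457 years gives 55816.0 / 19457 ≈ 2.869 mm per year.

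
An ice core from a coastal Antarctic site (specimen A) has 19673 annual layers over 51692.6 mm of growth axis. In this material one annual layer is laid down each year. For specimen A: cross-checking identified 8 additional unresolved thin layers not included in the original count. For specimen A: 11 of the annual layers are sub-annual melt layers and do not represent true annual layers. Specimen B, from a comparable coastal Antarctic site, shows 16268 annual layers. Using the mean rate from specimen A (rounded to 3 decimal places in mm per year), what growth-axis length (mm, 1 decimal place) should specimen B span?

Specimen A: correcting the raw count gives 19673 − 11 + 8 = 19670 true annual layers.
A: Extension rate ≈ 51692.6 / 19670 = 2.628 mm per year.
B's length ≈ 2.628 × 16268 = 42752.3 mm.

42752.3 mm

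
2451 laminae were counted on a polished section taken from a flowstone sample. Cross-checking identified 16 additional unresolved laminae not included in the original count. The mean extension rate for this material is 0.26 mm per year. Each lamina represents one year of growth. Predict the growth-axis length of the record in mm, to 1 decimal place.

True lamina count = 2451 + 16 = 2467.
Predicted length = 0.26 mm/year × 2467 years = 641.4 mm.

641.4 mm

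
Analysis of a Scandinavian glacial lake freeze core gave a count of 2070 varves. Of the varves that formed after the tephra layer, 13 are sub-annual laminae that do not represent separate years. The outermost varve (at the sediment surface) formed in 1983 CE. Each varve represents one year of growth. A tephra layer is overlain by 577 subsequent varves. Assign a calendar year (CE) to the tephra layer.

There are 577 varves younger than the tephra layer.
577 − 13 false = 564 true varves after the tephra layer.
Counting back 564 years from 1983 CE places the tephra layer in 1983 − 564 = 1419 CE.

1419 CE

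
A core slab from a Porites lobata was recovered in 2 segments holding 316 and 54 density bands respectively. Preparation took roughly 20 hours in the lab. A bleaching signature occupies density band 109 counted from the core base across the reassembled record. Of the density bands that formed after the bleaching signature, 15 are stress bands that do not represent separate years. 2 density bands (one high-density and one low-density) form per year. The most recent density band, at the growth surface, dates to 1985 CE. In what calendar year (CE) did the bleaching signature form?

1862 CE

Total density bands = 316 + 54 = 370.
Between density band 109 and the growth surface there are 370 − 109 = 261 density bands.
Removing the 15 false density bands leaves 261 − 15 = 246 true density bands beyond the bleaching signature.
With 2 density bands per year, 246 / 2 = 123 years.
Counting back 123 years from 1985 CE places the bleaching signature in 1985 − 123 = 1862 CE.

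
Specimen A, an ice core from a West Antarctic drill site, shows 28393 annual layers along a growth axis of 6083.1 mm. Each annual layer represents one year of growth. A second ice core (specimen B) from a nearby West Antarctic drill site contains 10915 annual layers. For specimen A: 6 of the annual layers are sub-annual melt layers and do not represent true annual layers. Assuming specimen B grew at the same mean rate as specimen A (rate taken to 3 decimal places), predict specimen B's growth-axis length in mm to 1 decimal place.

Specimen A: correcting the raw count gives 28393 − 6 = 28387 true annual layers.
A: Mean rate = 6083.1 mm / 28387 years ≈ 0.214 mm/yr.
For B, 0.214 mm/year × 10915 years = 2335.8 mm.

2335.8 mm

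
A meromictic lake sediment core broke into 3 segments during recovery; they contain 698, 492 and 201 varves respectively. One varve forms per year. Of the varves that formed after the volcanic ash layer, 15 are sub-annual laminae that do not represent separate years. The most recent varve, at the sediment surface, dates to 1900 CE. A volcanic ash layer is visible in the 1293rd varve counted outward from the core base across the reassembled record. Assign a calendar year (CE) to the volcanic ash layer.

Total varves = 698 + 492 + 201 = 1391.
1391 − 1293 = 98 varves lie beyond the volcanic ash layer toward the sediment surface.
Excluding 15 false varves: 98 − 15 = 83.
The varve at the sediment surface is 1900 CE, so the volcanic ash layer dates to 1900 − 83 = 1817 CE.

1817 CE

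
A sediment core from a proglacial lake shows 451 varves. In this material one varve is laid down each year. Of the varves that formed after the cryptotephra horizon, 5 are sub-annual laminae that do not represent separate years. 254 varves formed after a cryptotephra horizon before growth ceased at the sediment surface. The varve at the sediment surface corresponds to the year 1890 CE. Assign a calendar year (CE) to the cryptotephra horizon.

1641 CE

254 varves formed after the cryptotephra horizon.
254 − 5 false = 249 true varves after the cryptotephra horizon.
The varve at the sediment surface is 1890 CE, so the cryptotephra horizon dates to 1890 − 249 = 1641 CE.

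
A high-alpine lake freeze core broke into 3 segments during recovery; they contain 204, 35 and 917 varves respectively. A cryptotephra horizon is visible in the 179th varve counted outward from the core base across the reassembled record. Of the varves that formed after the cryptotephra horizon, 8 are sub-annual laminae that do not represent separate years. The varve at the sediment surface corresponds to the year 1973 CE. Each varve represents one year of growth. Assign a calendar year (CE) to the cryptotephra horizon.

1004 CE

Total varves = 204 + 35 + 917 = 1156.
The cryptotephra horizon sits at varve 179 from the core base, so 1156 − 179 = 977 varves formed after it.
977 − 8 false = 969 true varves after the cryptotephra horizon.
Counting back 969 years from 1973 CE places the cryptotephra horizon in 1973 − 969 = 1004 CE.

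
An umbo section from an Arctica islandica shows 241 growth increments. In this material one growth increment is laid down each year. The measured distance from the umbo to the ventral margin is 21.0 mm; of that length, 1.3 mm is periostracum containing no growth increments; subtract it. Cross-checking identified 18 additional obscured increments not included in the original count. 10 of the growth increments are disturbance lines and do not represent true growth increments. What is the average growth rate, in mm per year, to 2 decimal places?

After corrections the count is 241 − 10 + 18 = 249 growth increments.
Net length = 21.0 − 1.3 = 19.7 mm.
19.7 mm over 249 years gives 19.7 / 249 ≈ 0.08 mm per year.

0.08 mm per year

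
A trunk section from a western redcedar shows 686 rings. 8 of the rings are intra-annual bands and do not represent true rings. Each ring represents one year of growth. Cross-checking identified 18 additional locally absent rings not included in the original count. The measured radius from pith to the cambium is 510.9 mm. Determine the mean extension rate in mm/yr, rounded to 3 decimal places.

0.734 mm/yr

True ring count = 686 − 8 + 18 = 696.
Mean rate = 510.9 mm / 696 years ≈ 0.734 mm/yr.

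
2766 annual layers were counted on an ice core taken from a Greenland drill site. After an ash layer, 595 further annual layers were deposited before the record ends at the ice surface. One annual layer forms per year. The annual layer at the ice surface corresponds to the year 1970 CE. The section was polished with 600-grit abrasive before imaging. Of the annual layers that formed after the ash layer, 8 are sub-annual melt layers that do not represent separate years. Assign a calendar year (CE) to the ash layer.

1383 CE

595 annual layers formed after the ash layer.
595 − 8 false = 587 true annual layers after the ash layer.
1970 − 587 = 1383 CE.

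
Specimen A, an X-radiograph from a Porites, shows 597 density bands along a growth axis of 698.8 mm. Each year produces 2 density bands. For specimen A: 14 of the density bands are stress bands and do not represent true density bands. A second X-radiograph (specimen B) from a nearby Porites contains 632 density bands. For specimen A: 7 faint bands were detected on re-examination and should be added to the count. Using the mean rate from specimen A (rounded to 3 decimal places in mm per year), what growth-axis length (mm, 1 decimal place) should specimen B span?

Specimen A: true density band count = 597 − 14 + 7 = 590.
Specimen A: dividing by 2 density bands per year: 590 / 2 = 295 years.
A: 698.8 mm over 295 years gives 698.8 / 295 ≈ 2.369 mm/yr.
Specimen B: 632 density bands at 2 per year is 632 / 2 = 316 years. Length of B = 2.369 × 316 = 748.6 mm.

748.6 mm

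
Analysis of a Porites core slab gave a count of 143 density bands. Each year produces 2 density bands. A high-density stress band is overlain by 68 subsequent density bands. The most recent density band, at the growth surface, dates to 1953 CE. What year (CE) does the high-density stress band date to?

1919 CE

There are 68 density bands younger than the high-density stress band.
With 2 density bands per year, 68 / 2 = 34 years.
Counting back 34 years from 1953 CE places the high-density stress band in 1953 − 34 = 1919 CE.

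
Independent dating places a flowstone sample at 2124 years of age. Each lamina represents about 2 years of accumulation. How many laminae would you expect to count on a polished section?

Expected laminae: 2124 / 2 = 1062.
So 1062 laminae should be present.

1062 laminae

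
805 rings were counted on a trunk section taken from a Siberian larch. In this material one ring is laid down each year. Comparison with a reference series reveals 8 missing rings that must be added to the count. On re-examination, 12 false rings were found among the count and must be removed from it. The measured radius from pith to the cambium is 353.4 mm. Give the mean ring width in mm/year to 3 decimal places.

Correcting the raw count gives 805 − 12 + 8 = 801 true rings.
353.4 mm over 801 years gives 353.4 / 801 ≈ 0.441 mm/year.

0.441 mm/year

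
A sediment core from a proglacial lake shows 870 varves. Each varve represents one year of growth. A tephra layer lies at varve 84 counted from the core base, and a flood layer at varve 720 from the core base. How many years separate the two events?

The two markers are separated by 720 − 84 = 636 varves.
That is 636 years at one varve per year.

636 yr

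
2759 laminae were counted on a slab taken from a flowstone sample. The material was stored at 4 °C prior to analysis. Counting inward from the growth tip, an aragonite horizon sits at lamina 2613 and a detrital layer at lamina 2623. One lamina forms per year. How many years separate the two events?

10 yr

The two markers are separated by 2623 − 2613 = 10 laminae.
At one lamina per year, 10 years elapsed between them.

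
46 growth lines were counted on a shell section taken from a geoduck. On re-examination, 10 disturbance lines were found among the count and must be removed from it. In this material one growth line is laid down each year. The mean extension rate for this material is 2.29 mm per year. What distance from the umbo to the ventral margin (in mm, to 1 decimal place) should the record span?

82.4 mm

True growth line count = 46 − 10 = 36.
Length ≈ 2.29 × 36 = 82.4 mm.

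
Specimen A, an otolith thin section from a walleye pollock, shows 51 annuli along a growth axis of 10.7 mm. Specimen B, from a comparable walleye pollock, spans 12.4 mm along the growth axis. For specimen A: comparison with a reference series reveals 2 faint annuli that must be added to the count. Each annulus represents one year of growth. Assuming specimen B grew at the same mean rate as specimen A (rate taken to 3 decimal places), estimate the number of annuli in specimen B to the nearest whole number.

Specimen A: adjusted count: 51 + 2 = 53 annuli.
A: 10.7 mm over 53 years gives 10.7 / 53 ≈ 0.202 mm/year.
B spans 12.4 / 0.202 = 61.39 years ≈ 61 annuli.

61 annuli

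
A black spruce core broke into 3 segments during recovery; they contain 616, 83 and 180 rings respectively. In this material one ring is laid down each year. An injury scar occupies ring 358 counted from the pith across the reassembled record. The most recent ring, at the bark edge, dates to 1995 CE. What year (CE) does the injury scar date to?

1474 CE

Total rings = 616 + 83 + 180 = 879.
The injury scar sits at ring 358 from the pith, so 879 − 358 = 521 rings formed after it.
The ring at the bark edge is 1995 CE, so the injury scar dates to 1995 − 521 = 1474 CE.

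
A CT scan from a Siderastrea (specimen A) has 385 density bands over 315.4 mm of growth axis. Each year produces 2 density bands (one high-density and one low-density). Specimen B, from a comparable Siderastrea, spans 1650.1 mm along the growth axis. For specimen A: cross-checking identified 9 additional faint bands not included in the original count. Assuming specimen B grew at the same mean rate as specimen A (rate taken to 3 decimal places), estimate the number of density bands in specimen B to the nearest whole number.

2061 density bands

Specimen A: correcting the raw count gives 385 + 9 = 394 true density bands.
Specimen A: with 2 density bands per year, 394 / 2 = 197 years.
A: Extension rate ≈ 315.4 / 197 = 1.601 mm/year.
For B, 1650.1 / 1.601 = 1030.67 years; at 2 density bands per year that is 1030.67 × 2 ≈ 2061 density bands.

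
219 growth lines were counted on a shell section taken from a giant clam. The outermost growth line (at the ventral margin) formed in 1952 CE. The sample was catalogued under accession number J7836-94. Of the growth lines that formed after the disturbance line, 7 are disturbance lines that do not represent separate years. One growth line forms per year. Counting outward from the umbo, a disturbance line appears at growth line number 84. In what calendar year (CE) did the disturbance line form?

Between growth line 84 and the ventral margin there are 219 − 84 = 135 growth lines.
135 − 7 false = 128 true growth lines after the disturbance line.
1952 − 128 = 1824 CE.

1824 CE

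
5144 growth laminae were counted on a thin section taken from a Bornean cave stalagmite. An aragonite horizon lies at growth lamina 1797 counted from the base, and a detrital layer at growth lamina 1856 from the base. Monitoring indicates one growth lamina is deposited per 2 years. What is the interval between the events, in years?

1856 − 1797 = 59 growth laminae lie between the two events.
Multiplying by 2 years per growth lamina: 59 × 2 = 118 years.

118 years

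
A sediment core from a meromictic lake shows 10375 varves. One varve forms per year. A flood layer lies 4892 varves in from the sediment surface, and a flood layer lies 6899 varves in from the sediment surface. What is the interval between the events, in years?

6899 − 4892 = 2007 varves lie between the two events.
At one varve per year, 2007 years elapsed between them.

2007 years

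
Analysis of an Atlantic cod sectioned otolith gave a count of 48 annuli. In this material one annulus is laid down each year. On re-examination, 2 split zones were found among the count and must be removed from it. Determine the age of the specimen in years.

After corrections the count is 48 − 2 = 46 annuli.
One annulus per year makes the duration 46 years.

46 years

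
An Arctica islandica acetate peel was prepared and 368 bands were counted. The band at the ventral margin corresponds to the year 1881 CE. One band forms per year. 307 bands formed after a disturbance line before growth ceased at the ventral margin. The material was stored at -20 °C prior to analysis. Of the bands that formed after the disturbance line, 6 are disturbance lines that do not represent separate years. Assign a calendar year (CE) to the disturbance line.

There are 307 bands younger than the disturbance line.
Removing the 6 false bands leaves 307 − 6 = 301 true bands beyond the disturbance line.
The band at the ventral margin is 1881 CE, so the disturbance line dates to 1881 − 301 = 1580 CE.

1580 CE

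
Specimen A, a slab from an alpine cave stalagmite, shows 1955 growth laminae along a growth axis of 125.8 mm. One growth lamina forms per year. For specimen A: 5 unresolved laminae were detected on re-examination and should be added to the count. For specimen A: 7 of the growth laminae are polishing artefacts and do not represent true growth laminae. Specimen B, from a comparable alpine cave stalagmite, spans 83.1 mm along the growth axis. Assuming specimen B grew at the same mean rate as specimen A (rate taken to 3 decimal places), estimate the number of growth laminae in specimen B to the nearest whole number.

Specimen A: after corrections the count is 1955 − 7 + 5 = 1953 growth laminae.
A: 125.8 mm over 1953 years gives 125.8 / 1953 ≈ 0.064 mm per year.
B spans 83.1 / 0.064 = 1298.44 years ≈ 1298 growth laminae.

1298 growth laminae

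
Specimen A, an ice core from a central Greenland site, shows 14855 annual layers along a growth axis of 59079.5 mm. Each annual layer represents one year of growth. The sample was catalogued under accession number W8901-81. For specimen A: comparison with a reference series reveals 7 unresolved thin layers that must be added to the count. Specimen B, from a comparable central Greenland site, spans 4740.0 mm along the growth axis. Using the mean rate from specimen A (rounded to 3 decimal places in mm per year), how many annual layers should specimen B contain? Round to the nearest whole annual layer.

Specimen A: after corrections the count is 14855 + 7 = 14862 annual layers.
A: Extension rate ≈ 59079.5 / 14862 = 3.975 mm/year.
For B, 4740.0 / 3.975 = 1192.45 years ≈ 1192 annual layers.

1192 annual layers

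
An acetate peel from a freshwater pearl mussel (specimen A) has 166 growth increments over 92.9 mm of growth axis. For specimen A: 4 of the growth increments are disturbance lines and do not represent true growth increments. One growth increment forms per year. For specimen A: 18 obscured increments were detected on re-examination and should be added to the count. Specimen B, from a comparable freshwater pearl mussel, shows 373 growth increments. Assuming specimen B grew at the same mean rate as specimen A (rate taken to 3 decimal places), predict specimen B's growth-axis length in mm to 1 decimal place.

192.5 mm

Specimen A: true growth increment count = 166 − 4 + 18 = 180.
A: Extension rate ≈ 92.9 / 180 = 0.516 mm per year.
Length of B = 0.516 × 373 = 192.5 mm.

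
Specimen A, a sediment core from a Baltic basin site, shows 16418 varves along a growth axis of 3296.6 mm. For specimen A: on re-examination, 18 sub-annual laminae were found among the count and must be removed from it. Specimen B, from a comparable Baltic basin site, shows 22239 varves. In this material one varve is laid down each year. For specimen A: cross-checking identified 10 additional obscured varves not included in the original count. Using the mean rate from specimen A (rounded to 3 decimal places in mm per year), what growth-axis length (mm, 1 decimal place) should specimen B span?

Specimen A: correcting the raw count gives 16418 − 18 + 10 = 16410 true varves.
A: 3296.6 mm over 16410 years gives 3296.6 / 16410 ≈ 0.201 mm/year.
B's length ≈ 0.201 × 22239 = 4470.0 mm.

4470.0 mm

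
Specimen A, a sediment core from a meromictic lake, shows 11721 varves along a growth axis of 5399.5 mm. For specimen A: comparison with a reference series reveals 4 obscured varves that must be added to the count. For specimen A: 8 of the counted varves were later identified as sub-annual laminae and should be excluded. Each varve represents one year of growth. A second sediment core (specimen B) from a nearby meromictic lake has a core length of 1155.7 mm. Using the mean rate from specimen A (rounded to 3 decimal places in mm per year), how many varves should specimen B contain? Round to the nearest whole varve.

2507 varves

Specimen A: adjusted count: 11721 − 8 + 4 = 11717 varves.
A: Extension rate ≈ 5399.5 / 11717 = 0.461 mm/year.
B spans 1155.7 / 0.461 = 2506.94 years ≈ 2507 varves.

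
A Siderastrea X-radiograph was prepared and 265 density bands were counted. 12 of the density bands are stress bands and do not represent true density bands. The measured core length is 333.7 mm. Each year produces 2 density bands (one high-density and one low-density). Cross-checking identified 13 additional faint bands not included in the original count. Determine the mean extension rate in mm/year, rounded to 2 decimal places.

Adjusted count: 265 − 12 + 13 = 266 density bands.
With 2 density bands per year, 266 / 2 = 133 years.
Mean rate = 333.7 mm / 133 years ≈ 2.51 mm/year.

2.51 mm/year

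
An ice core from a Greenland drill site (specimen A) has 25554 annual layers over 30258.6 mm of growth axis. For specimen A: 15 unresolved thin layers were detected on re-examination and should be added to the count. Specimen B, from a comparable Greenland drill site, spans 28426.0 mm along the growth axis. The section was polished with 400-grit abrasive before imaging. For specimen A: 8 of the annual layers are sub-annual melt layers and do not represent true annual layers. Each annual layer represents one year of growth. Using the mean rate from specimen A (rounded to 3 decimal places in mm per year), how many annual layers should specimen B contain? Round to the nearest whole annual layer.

24008 annual layers

Specimen A: adjusted count: 25554 − 8 + 15 = 25561 annual layers.
A: Mean rate = 30258.6 mm / 25561 years ≈ 1.184 mm/yr.
For B, 28426.0 / 1.184 = 24008.45 years ≈ 24008 annual layers.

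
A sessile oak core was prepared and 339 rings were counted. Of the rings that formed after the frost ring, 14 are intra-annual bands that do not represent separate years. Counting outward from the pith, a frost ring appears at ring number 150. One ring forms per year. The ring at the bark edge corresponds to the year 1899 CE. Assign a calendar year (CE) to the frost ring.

1724 CE

339 − 150 = 189 rings lie beyond the frost ring toward the bark edge.
189 − 14 false = 175 true rings after the frost ring.
1899 − 175 = 1724 CE.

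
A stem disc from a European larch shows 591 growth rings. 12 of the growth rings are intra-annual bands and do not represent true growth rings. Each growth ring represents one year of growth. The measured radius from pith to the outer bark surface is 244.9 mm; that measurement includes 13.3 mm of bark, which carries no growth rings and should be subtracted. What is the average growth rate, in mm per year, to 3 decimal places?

0.400 mm per year

After corrections the count is 591 − 12 = 579 growth rings.
The growth record spans 244.9 − 13.3 = 231.6 mm.
231.6 mm over 579 years gives 231.6 / 579 ≈ 0.400 mm per year.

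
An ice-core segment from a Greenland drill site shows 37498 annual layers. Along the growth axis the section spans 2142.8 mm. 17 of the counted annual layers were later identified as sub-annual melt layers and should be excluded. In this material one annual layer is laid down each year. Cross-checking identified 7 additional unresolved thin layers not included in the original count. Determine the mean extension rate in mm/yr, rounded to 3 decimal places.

After corrections the count is 37498 − 17 + 7 = 37488 annual layers.
2142.8 mm over 37488 years gives 2142.8 / 37488 ≈ 0.057 mm/yr.

0.057 mm/yr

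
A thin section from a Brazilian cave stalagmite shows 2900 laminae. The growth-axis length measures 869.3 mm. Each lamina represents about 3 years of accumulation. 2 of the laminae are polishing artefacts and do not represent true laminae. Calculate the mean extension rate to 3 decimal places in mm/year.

0.100 mm/year

Adjusted count: 2900 − 2 = 2898 laminae.
Multiplying by 3 years per lamina: 2898 × 3 = 8694 years.
Extension rate ≈ 869.3 / 8694 = 0.100 mm/year.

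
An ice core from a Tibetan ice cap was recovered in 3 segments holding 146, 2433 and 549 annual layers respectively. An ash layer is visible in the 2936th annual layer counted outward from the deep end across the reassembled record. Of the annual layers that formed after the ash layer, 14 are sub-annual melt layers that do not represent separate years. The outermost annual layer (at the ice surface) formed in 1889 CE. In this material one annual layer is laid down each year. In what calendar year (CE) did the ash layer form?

Total annual layers = 146 + 2433 + 549 = 3128.
The ash layer sits at annual layer 2936 from the deep end, so 3128 − 2936 = 192 annual layers formed after it.
192 − 14 false = 178 true annual layers after the ash layer.
Counting back 178 years from 1889 CE places the ash layer in 1889 − 178 = 1711 CE.

1711 CE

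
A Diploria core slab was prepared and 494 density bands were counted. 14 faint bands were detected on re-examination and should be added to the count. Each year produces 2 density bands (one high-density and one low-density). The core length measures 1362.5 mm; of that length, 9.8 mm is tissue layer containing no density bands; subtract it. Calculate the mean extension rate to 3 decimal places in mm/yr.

Adjusted count: 494 + 14 = 508 density bands.
With 2 density bands per year, 508 / 2 = 254 years.
The growth record spans 1362.5 − 9.8 = 1352.7 mm.
1352.7 mm over 254 years gives 1352.7 / 254 ≈ 5.326 mm/yr.

5.326 mm/yr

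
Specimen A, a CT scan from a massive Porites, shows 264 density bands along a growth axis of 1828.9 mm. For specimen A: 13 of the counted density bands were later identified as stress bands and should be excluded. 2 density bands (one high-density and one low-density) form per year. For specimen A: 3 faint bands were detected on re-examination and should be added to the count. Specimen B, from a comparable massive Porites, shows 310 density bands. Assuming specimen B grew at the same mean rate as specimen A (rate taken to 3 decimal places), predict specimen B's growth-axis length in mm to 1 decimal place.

Specimen A: adjusted count: 264 − 13 + 3 = 254 density bands.
Specimen A: dividing by 2 density bands per year: 254 / 2 = 127 years.
A: Mean rate = 1828.9 mm / 127 years ≈ 14.401 mm/year.
Specimen B: dividing by 2 density bands per year: 310 / 2 = 155 years. B's length ≈ 14.401 × 155 = 2232.2 mm.

2232.2 mm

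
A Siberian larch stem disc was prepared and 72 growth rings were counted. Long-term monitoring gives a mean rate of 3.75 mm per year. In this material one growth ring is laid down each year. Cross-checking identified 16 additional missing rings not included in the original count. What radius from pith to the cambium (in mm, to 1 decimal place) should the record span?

Correcting the raw count gives 72 + 16 = 88 true growth rings.
Length ≈ 3.75 × 88 = 330.0 mm.

330.0 mm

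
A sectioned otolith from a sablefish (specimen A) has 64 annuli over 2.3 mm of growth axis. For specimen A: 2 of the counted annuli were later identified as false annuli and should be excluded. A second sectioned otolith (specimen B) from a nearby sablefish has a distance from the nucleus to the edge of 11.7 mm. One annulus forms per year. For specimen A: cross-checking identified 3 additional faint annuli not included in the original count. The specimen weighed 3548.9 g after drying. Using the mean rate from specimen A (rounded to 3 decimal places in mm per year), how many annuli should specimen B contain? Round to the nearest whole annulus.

334 annuli

Specimen A: adjusted count: 64 − 2 + 3 = 65 annuli.
A: Mean rate = 2.3 mm / 65 years ≈ 0.035 mm/yr.
Specimen B: 11.7 mm / 0.035 mm per year = 334.29 years ≈ 334 annuli.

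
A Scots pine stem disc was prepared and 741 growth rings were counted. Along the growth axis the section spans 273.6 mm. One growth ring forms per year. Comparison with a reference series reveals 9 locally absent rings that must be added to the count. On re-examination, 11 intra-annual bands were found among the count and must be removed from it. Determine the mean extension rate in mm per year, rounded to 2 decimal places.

Correcting the raw count gives 741 − 11 + 9 = 739 true growth rings.
Mean rate = 273.6 mm / 739 years ≈ 0.37 mm per year.

0.37 mm per year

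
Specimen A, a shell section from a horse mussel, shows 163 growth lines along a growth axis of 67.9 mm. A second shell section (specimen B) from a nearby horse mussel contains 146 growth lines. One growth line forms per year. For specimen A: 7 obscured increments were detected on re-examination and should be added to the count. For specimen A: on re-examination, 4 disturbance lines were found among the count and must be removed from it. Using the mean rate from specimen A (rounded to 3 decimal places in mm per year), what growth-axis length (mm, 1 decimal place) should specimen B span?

59.7 mm

Specimen A: correcting the raw count gives 163 − 4 + 7 = 166 true growth lines.
A: Mean rate = 67.9 mm / 166 years ≈ 0.409 mm/year.
Length of B = 0.409 × 146 = 59.7 mm.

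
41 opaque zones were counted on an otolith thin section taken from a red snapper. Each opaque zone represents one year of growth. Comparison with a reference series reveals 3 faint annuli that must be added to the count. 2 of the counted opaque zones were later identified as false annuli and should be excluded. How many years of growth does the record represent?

42 years

After corrections the count is 41 − 2 + 3 = 42 opaque zones.
At one opaque zone per year, that is 42 years.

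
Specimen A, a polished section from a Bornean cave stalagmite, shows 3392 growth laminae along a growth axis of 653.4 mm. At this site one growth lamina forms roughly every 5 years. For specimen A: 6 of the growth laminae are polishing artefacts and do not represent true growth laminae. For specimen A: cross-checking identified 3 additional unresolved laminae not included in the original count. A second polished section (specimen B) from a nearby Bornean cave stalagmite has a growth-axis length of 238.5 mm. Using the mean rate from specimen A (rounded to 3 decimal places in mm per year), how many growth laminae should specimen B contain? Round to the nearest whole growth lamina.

1223 growth laminae

Specimen A: after corrections the count is 3392 − 6 + 3 = 3389 growth laminae.
Specimen A: multiplying by 5 years per growth lamina: 3389 × 5 = 16945 years.
A: Extension rate ≈ 653.4 / 16945 = 0.039 mm/year.
For B, 238.5 / 0.039 = 6115.38 years; at 5 years per growth lamina that is 6115.38 / 5 ≈ 1223 growth laminae.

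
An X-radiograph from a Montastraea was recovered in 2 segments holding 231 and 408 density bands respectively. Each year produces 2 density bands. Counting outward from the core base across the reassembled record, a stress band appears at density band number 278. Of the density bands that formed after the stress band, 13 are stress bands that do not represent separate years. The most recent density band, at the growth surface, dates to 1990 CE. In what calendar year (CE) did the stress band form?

Total density bands = 231 + 408 = 639.
The stress band sits at density band 278 from the core base, so 639 − 278 = 361 density bands formed after it.
Removing the 13 false density bands leaves 361 − 13 = 348 true density bands beyond the stress band.
With 2 density bands per year, 348 / 2 = 174 years.
Counting back 174 years from 1990 CE places the stress band in 1990 − 174 = 1816 CE.

1816 CE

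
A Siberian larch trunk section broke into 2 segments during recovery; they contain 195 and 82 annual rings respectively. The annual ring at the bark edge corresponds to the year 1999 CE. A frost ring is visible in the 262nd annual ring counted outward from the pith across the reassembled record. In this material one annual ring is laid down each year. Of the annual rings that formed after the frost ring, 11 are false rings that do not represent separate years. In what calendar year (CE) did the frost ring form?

1995 CE

Total annual rings = 195 + 82 = 277.
The frost ring sits at annual ring 262 from the pith, so 277 − 262 = 15 annual rings formed after it.
15 − 11 false = 4 true annual rings after the frost ring.
The annual ring at the bark edge is 1999 CE, so the frost ring dates to 1999 − 4 = 1995 CE.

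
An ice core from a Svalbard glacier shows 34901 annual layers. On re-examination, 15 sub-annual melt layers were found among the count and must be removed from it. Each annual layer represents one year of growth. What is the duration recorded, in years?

True annual layer count = 34901 − 15 = 34886.
One annual layer per year makes the duration 34886 years.

34886 yr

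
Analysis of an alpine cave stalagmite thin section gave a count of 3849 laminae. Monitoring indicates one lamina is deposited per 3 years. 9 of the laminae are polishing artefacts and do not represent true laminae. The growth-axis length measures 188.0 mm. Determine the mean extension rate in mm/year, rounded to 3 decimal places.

Adjusted count: 3849 − 9 = 3840 laminae.
Multiplying by 3 years per lamina: 3840 × 3 = 11520 years.
Mean rate = 188.0 mm / 11520 years ≈ 0.016 mm/year.

0.016 mm/year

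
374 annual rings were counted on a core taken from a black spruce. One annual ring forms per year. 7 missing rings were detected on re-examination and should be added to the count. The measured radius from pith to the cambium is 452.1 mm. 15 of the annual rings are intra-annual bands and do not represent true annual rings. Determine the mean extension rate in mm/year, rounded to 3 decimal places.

1.235 mm/year

After corrections the count is 374 − 15 + 7 = 366 annual rings.
Mean rate = 452.1 mm / 366 years ≈ 1.235 mm/year.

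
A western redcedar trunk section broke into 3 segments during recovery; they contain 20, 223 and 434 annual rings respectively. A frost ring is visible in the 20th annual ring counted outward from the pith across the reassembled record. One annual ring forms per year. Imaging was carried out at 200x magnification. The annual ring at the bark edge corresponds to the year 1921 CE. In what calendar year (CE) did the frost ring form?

Total annual rings = 20 + 223 + 434 = 677.
Between annual ring 20 and the bark edge there are 677 − 20 = 657 annual rings.
Counting back 657 years from 1921 CE places the frost ring in 1921 − 657 = 1264 CE.

1264 CE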